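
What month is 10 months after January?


January is month 1
1 + 10 = 11

November


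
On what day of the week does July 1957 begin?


Target: July 1, 1957
Anchor: Jan 1, 1957. With p = 1957 - 1 = 1956: (p + p//4 - p//100 + p//400) mod 7 = (1956 + 489 - 19 + 4) mod 7 = 2430 mod 7 = 1 -> Tuesday (Mon=0 ... Sun=6)
Days before July (Jan-Jun): 181 days
Weekday index = (1 + 181) mod 7 = 0

Monday


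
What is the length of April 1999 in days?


April 1999

30 days


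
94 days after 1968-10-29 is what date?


Start: 1968-10-29, add 94 days
October 1968 has 31 days: 31 - 29 = 2 days to October 31 -> 92 left
November 1968 has 30 days -> 62 left
December 1968 has 31 days -> 31 left
January 1969: 31 <= 31 -> lands on January 31

Result: 1969-01-31


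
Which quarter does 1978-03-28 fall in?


Month: March (month 3)
Q1: Jan-Mar, Q2: Apr-Jun, Q3: Jul-Sep, Q4: Oct-Dec

Q1


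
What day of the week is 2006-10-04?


Date: October 4, 2006
Anchor: Jan 1, 2006. With p = 2006 - 1 = 2005: (p + p//4 - p//100 + p//400) mod 7 = (2005 + 501 - 20 + 5) mod 7 = 2491 mod 7 = 6 -> Sunday (Mon=0 ... Sun=6)
Days before October (Jan-Sep): 273; offset = 273 + 4 - 1 = 276
Weekday index = (6 + 276) mod 7 = 2

Day of the week: Wednesday


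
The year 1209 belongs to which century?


Century = (year - 1) // 100 + 1
= (1209 - 1) // 100 + 1
= 1208 // 100 + 1
= 12 + 1

13th century


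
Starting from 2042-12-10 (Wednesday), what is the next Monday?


Current: Wednesday
Target: Monday
Days ahead: 5

Next Monday: 2042-12-15


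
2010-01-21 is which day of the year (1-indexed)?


Date: January 21, 2010
No months before January
Plus 21 days in January

Day of year: 21


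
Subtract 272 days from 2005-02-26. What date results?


Start: 2005-02-26, subtract 272 days
Back 26 days from February 26 reaches January 31, 2005 -> 246 left
January 2005 has 31 days -> back to December 31, 2004 -> 215 left
December 2004 has 31 days -> back to November 30, 2004 -> 184 left
November 2004 has 30 days -> back to October 31, 2004 -> 154 left
October 2004 has 31 days -> back to September 30, 2004 -> 123 left
September 2004 has 30 days -> back to August 31, 2004 -> 93 left
August 2004 has 31 days -> back to July 31, 2004 -> 62 left
July 2004 has 31 days -> back to June 30, 2004 -> 31 left
June 2004 has 30 days -> back to May 31, 2004 -> 1 left
May 2004: 31 - 1 = 30 -> lands on May 30

Result: 2004-05-30


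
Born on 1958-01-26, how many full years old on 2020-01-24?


Birth: 1958-01-26
Reference: 2020-01-24
Year difference: 2020 - 1958 = 62
Birthday not yet reached in 2020, subtract 1

61 years old


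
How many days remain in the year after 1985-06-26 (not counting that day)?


Day of year: 177 of 365
Remaining = 365 - 177

188 days


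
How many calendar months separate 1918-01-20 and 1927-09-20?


From January 1918 to September 1927
9 years * 12 = 108 months, plus 8 months = 116

116 months


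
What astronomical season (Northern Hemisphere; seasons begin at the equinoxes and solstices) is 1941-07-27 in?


Date: July 27
Astronomical Summer (approx.; exact equinox/solstice day varies by year): June 21 to September 21
July 27 falls within the Summer window

Summer


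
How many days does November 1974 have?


November 1974

30 days


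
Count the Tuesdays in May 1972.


May 1972 has 31 days
Anchor: Jan 1, 1972. With p = 1972 - 1 = 1971: (p + p//4 - p//100 + p//400) mod 7 = (1971 + 492 - 19 + 4) mod 7 = 2448 mod 7 = 5 -> Saturday (Mon=0 ... Sun=6)
Days before May (Jan-Apr): 121; May 1 index = (5 + 121) mod 7 = 0 -> Monday
First Tuesday is May 2
Tuesdays: 2, 9, 16, 23, 30

5 Tuesdays


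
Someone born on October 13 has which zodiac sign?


Date: October 13
Conventional tropical zodiac dates: Libra from September 23 onward; Scorpio starts October 23
October 13 falls within the Libra range

Libra


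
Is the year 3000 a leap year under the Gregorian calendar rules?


Gregorian leap year rule: divisible by 4, but not by 100, unless also by 400.
3000 is divisible by 100 but not 400 -> not a leap year

No


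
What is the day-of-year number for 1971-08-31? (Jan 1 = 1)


Date: August 31, 1971
Days in months 1 through 7: 212
Plus 31 days in August

Day of year: 243


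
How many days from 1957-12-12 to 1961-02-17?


From 1957-12-12 to 1961-02-17
1957-12-12: days before December = 31 + 28 + 31 + 30 + 31 + 30 + 31 + 31 + 30 + 31 + 30 = 334 (1957 is not a leap year); day of year = 334 + 12 = 346
1961-02-17: days before February = 31; day of year = 31 + 17 = 48
Rest of 1957: 365 - 346 = 19
Full years 1958 (365), 1959 (365), 1960 (366): 1096
Total = 19 + 1096 + 48 = 1163

1163 days


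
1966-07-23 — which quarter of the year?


Month: July (month 7)
Q1: Jan-Mar, Q2: Apr-Jun, Q3: Jul-Sep, Q4: Oct-Dec

Q3


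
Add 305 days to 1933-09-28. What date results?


Start: 1933-09-28, add 305 days
September 1933 has 30 days: 30 - 28 = 2 days to September 30 -> 303 left
October 1933 has 31 days -> 272 left
November 1933 has 30 days -> 242 left
December 1933 has 31 days -> 211 left
January 1934 has 31 days -> 180 left
February 1934 has 28 days -> 152 left
March 1934 has 31 days -> 121 left
April 1934 has 30 days -> 91 left
May 1934 has 31 days -> 60 left
June 1934 has 30 days -> 30 left
July 1934: 30 <= 31 -> lands on July 30

Result: 1934-07-30


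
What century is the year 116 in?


Century = (year - 1) // 100 + 1
= (116 - 1) // 100 + 1
= 115 // 100 + 1
= 1 + 1

2nd century


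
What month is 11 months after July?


July is month 7
7 + 11 = 18; wrap: 18 - 12 = 6

June


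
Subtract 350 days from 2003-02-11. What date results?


Start: 2003-02-11, subtract 350 days
Back 11 days from February 11 reaches January 31, 2003 -> 339 left
January 2003 has 31 days -> back to December 31, 2002 -> 308 left
December 2002 has 31 days -> back to November 30, 2002 -> 277 left
November 2002 has 30 days -> back to October 31, 2002 -> 247 left
October 2002 has 31 days -> back to September 30, 2002 -> 216 left
September 2002 has 30 days -> back to August 31, 2002 -> 186 left
August 2002 has 31 days -> back to July 31, 2002 -> 155 left
July 2002 has 31 days -> back to June 30, 2002 -> 124 left
June 2002 has 30 days -> back to May 31, 2002 -> 94 left
May 2002 has 31 days -> back to April 30, 2002 -> 63 left
April 2002 has 30 days -> back to March 31, 2002 -> 33 left
March 2002 has 31 days -> back to February 28, 2002 -> 2 left
February 2002: 28 - 2 = 26 -> lands on February 26

Result: 2002-02-26


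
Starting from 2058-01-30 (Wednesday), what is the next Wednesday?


Current: Wednesday
Target: Wednesday
Days ahead: 7

Next Wednesday: 2058-02-06


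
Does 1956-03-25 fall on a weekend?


Anchor: Jan 1, 1956. With p = 1956 - 1 = 1955: (p + p//4 - p//100 + p//400) mod 7 = (1955 + 488 - 19 + 4) mod 7 = 2428 mod 7 = 6 -> Sunday (Mon=0 ... Sun=6)
Day of year: 85; offset = 84
Weekday index = (6 + 84) mod 7 = 6 -> Sunday
Weekend days: Saturday, Sunday

Yes


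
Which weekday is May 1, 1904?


Target: May 1, 1904
Anchor: Jan 1, 1904. With p = 1904 - 1 = 1903: (p + p//4 - p//100 + p//400) mod 7 = (1903 + 475 - 19 + 4) mod 7 = 2363 mod 7 = 4 -> Friday (Mon=0 ... Sun=6)
Days before May (Jan-Apr): 121 days
Weekday index = (4 + 121) mod 7 = 6

Sunday


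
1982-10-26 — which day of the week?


Date: October 26, 1982
Anchor: Jan 1, 1982. With p = 1982 - 1 = 1981: (p + p//4 - p//100 + p//400) mod 7 = (1981 + 495 - 19 + 4) mod 7 = 2461 mod 7 = 4 -> Friday (Mon=0 ... Sun=6)
Days before October (Jan-Sep): 273; offset = 273 + 26 - 1 = 298
Weekday index = (4 + 298) mod 7 = 1

Day of the week: Tuesday


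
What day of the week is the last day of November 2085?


November 2085 has 30 days
Anchor: Jan 1, 2085. With p = 2085 - 1 = 2084: (p + p//4 - p//100 + p//400) mod 7 = (2084 + 521 - 20 + 5) mod 7 = 2590 mod 7 = 0 -> Monday (Mon=0 ... Sun=6)
Days before November (Jan-Oct): 304; November 1 index = (0 + 304) mod 7 = 3 -> Thursday
Last day offset: 30 - 1 = 29 days
Weekday index = (3 + 29) mod 7 = 4

Friday, November 30


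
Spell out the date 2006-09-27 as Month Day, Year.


ISO 2006-09-27 parses as year=2006, month=09, day=27
Month 9 -> September

September 27, 2006


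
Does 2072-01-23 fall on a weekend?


Anchor: Jan 1, 2072. With p = 2072 - 1 = 2071: (p + p//4 - p//100 + p//400) mod 7 = (2071 + 517 - 20 + 5) mod 7 = 2573 mod 7 = 4 -> Friday (Mon=0 ... Sun=6)
Day of year: 23; offset = 22
Weekday index = (4 + 22) mod 7 = 5 -> Saturday
Weekend days: Saturday, Sunday

Yes


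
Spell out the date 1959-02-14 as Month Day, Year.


ISO 1959-02-14 parses as year=1959, month=02, day=14
Month 2 -> February

February 14, 1959


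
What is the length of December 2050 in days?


December 2050

31 days


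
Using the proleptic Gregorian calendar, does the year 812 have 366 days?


Gregorian leap year rule: divisible by 4, but not by 100, unless also by 400.
812 is divisible by 4 but not 100 -> leap year

Yes


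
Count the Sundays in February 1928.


February 1928 has 29 days
Anchor: Jan 1, 1928. With p = 1928 - 1 = 1927: (p + p//4 - p//100 + p//400) mod 7 = (1927 + 481 - 19 + 4) mod 7 = 2393 mod 7 = 6 -> Sunday (Mon=0 ... Sun=6)
Days before February (Jan): 31; February 1 index = (6 + 31) mod 7 = 2 -> Wednesday
First Sunday is February 5
Sundays: 5, 12, 19, 26

4 Sundays


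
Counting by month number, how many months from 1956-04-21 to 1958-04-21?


From April 1956 to April 1958
2 years * 12 = 24 months = 24

24 months


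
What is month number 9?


Month 9 of 12

September


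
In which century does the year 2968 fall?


Century = (year - 1) // 100 + 1
= (2968 - 1) // 100 + 1
= 2967 // 100 + 1
= 29 + 1

30th century


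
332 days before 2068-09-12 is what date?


Start: 2068-09-12, subtract 332 days
Back 12 days from September 12 reaches August 31, 2068 -> 320 left
August 2068 has 31 days -> back to July 31, 2068 -> 289 left
July 2068 has 31 days -> back to June 30, 2068 -> 258 left
June 2068 has 30 days -> back to May 31, 2068 -> 228 left
May 2068 has 31 days -> back to April 30, 2068 -> 197 left
April 2068 has 30 days -> back to March 31, 2068 -> 167 left
March 2068 has 31 days -> back to February 29, 2068 -> 136 left
February 2068 has 29 days -> back to January 31, 2068 -> 107 left
January 2068 has 31 days -> back to December 31, 2067 -> 76 left
December 2067 has 31 days -> back to November 30, 2067 -> 45 left
November 2067 has 30 days -> back to October 31, 2067 -> 15 left
October 2067: 31 - 15 = 16 -> lands on October 16

Result: 2067-10-16


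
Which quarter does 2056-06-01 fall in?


Month: June (month 6)
Q1: Jan-Mar, Q2: Apr-Jun, Q3: Jul-Sep, Q4: Oct-Dec

Q2


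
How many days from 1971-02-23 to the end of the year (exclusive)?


Day of year: 54 of 365
Remaining = 365 - 54

311 days


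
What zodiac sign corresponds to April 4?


Date: April 4
Conventional tropical zodiac dates: Aries from March 21 onward; Taurus starts April 20
April 4 falls within the Aries range

Aries


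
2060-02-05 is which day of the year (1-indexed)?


Date: February 5, 2060
Days in months 1 through 1: 31
Plus 5 days in February

Day of year: 36


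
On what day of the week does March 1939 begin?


Target: March 1, 1939
Anchor: Jan 1, 1939. With p = 1939 - 1 = 1938: (p + p//4 - p//100 + p//400) mod 7 = (1938 + 484 - 19 + 4) mod 7 = 2407 mod 7 = 6 -> Sunday (Mon=0 ... Sun=6)
Days before March (Jan-Feb): 59 days
Weekday index = (6 + 59) mod 7 = 2

Wednesday


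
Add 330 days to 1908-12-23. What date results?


Start: 1908-12-23, add 330 days
December 1908 has 31 days: 31 - 23 = 8 days to December 31 -> 322 left
January 1909 has 31 days -> 291 left
February 1909 has 28 days -> 263 left
March 1909 has 31 days -> 232 left
April 1909 has 30 days -> 202 left
May 1909 has 31 days -> 171 left
June 1909 has 30 days -> 141 left
July 1909 has 31 days -> 110 left
August 1909 has 31 days -> 79 left
September 1909 has 30 days -> 49 left
October 1909 has 31 days -> 18 left
November 1909: 18 <= 30 -> lands on November 18

Result: 1909-11-18


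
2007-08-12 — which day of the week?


Date: August 12, 2007
Anchor: Jan 1, 2007. With p = 2007 - 1 = 2006: (p + p//4 - p//100 + p//400) mod 7 = (2006 + 501 - 20 + 5) mod 7 = 2492 mod 7 = 0 -> Monday (Mon=0 ... Sun=6)
Days before August (Jan-Jul): 212; offset = 212 + 12 - 1 = 223
Weekday index = (0 + 223) mod 7 = 6

Day of the week: Sunday


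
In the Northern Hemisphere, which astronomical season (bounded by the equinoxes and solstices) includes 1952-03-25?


Date: March 25
Astronomical Spring (approx.; exact equinox/solstice day varies by year): March 20 to June 20
March 25 falls within the Spring window

Spring


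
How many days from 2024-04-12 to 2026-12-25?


From 2024-04-12 to 2026-12-25
2024-04-12: days before April = 31 + 29 + 31 = 91 (2024 is a leap year); day of year = 91 + 12 = 103
2026-12-25: days before December = 31 + 28 + 31 + 30 + 31 + 30 + 31 + 31 + 30 + 31 + 30 = 334 (2026 is not a leap year); day of year = 334 + 25 = 359
Rest of 2024: 366 - 103 = 263
Full years 2025 (365): 365
Total = 263 + 365 + 359 = 987

987 days


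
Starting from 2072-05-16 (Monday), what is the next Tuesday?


Current: Monday
Target: Tuesday
Days ahead: 1

Next Tuesday: 2072-05-17


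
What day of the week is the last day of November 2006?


November 2006 has 30 days
Anchor: Jan 1, 2006. With p = 2006 - 1 = 2005: (p + p//4 - p//100 + p//400) mod 7 = (2005 + 501 - 20 + 5) mod 7 = 2491 mod 7 = 6 -> Sunday (Mon=0 ... Sun=6)
Days before November (Jan-Oct): 304; November 1 index = (6 + 304) mod 7 = 2 -> Wednesday
Last day offset: 30 - 1 = 29 days
Weekday index = (2 + 29) mod 7 = 3

Thursday, November 30


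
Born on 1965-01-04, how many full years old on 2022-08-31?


Birth: 1965-01-04
Reference: 2022-08-31
Year difference: 2022 - 1965 = 57

57 years old


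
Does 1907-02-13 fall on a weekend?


Anchor: Jan 1, 1907. With p = 1907 - 1 = 1906: (p + p//4 - p//100 + p//400) mod 7 = (1906 + 476 - 19 + 4) mod 7 = 2367 mod 7 = 1 -> Tuesday (Mon=0 ... Sun=6)
Day of year: 44; offset = 43
Weekday index = (1 + 43) mod 7 = 2 -> Wednesday
Weekend days: Saturday, Sunday

No


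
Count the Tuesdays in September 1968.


September 1968 has 30 days
Anchor: Jan 1, 1968. With p = 1968 - 1 = 1967: (p + p//4 - p//100 + p//400) mod 7 = (1967 + 491 - 19 + 4) mod 7 = 2443 mod 7 = 0 -> Monday (Mon=0 ... Sun=6)
Days before September (Jan-Aug): 244; September 1 index = (0 + 244) mod 7 = 6 -> Sunday
First Tuesday is September 3
Tuesdays: 3, 10, 17, 24

4 Tuesdays


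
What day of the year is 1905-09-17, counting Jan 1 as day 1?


Date: September 17, 1905
Days in months 1 through 8: 243
Plus 17 days in September

Day of year: 260


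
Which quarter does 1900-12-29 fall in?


Month: December (month 12)
Q1: Jan-Mar, Q2: Apr-Jun, Q3: Jul-Sep, Q4: Oct-Dec

Q4


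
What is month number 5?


Month 5 of 12

May


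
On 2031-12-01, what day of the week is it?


Date: December 1, 2031
Anchor: Jan 1, 2031. With p = 2031 - 1 = 2030: (p + p//4 - p//100 + p//400) mod 7 = (2030 + 507 - 20 + 5) mod 7 = 2522 mod 7 = 2 -> Wednesday (Mon=0 ... Sun=6)
Days before December (Jan-Nov): 334; offset = 334 + 1 - 1 = 334
Weekday index = (2 + 334) mod 7 = 0

Day of the week: Monday


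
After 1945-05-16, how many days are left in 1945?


Day of year: 136 of 365
Remaining = 365 - 136

229 days


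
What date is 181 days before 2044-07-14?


Start: 2044-07-14, subtract 181 days
Back 14 days from July 14 reaches June 30, 2044 -> 167 left
June 2044 has 30 days -> back to May 31, 2044 -> 137 left
May 2044 has 31 days -> back to April 30, 2044 -> 106 left
April 2044 has 30 days -> back to March 31, 2044 -> 76 left
March 2044 has 31 days -> back to February 29, 2044 -> 45 left
February 2044 has 29 days -> back to January 31, 2044 -> 16 left
January 2044: 31 - 16 = 15 -> lands on January 15

Result: 2044-01-15


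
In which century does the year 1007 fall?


Century = (year - 1) // 100 + 1
= (1007 - 1) // 100 + 1
= 1006 // 100 + 1
= 10 + 1

11th century


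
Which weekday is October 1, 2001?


Target: October 1, 2001
Anchor: Jan 1, 2001. With p = 2001 - 1 = 2000: (p + p//4 - p//100 + p//400) mod 7 = (2000 + 500 - 20 + 5) mod 7 = 2485 mod 7 = 0 -> Monday (Mon=0 ... Sun=6)
Days before October (Jan-Sep): 273 days
Weekday index = (0 + 273) mod 7 = 0

Monday


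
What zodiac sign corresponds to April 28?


Date: April 28
Conventional tropical zodiac dates: Taurus from April 20 onward; Gemini starts May 21
April 28 falls within the Taurus range

Taurus


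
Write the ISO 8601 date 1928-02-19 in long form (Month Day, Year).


ISO 1928-02-19 parses as year=1928, month=02, day=19
Month 2 -> February

February 19, 1928


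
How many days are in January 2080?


January 2080

31 days


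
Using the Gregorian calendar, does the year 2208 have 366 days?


Gregorian leap year rule: divisible by 4, but not by 100, unless also by 400.
2208 is divisible by 4 but not 100 -> leap year

Yes


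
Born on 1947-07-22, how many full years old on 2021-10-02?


Birth: 1947-07-22
Reference: 2021-10-02
Year difference: 2021 - 1947 = 74

74 years old


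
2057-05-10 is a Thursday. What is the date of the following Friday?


Current: Thursday
Target: Friday
Days ahead: 1

Next Friday: 2057-05-11


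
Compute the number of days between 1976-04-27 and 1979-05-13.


From 1976-04-27 to 1979-05-13
1976-04-27: days before April = 31 + 29 + 31 = 91 (1976 is a leap year); day of year = 91 + 27 = 118
1979-05-13: days before May = 31 + 28 + 31 + 30 = 120 (1979 is not a leap year); day of year = 120 + 13 = 133
Rest of 1976: 366 - 118 = 248
Full years 1977 (365), 1978 (365): 730
Total = 248 + 730 + 133 = 1111

1111 days


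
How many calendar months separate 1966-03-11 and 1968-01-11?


From March 1966 to January 1968
2 years * 12 = 24 months, minus 2 months = 22

22 months


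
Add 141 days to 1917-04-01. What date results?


Start: 1917-04-01, add 141 days
April 1917 has 30 days: 30 - 1 = 29 days to April 30 -> 112 left
May 1917 has 31 days -> 81 left
June 1917 has 30 days -> 51 left
July 1917 has 31 days -> 20 left
August 1917: 20 <= 31 -> lands on August 20

Result: 1917-08-20


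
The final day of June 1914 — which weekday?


June 1914 has 30 days
Anchor: Jan 1, 1914. With p = 1914 - 1 = 1913: (p + p//4 - p//100 + p//400) mod 7 = (1913 + 478 - 19 + 4) mod 7 = 2376 mod 7 = 3 -> Thursday (Mon=0 ... Sun=6)
Days before June (Jan-May): 151; June 1 index = (3 + 151) mod 7 = 0 -> Monday
Last day offset: 30 - 1 = 29 days
Weekday index = (0 + 29) mod 7 = 1

Tuesday, June 30


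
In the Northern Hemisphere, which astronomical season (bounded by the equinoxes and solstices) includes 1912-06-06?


Date: June 6
Astronomical Spring (approx.; exact equinox/solstice day varies by year): March 20 to June 20
June 6 falls within the Spring window

Spring


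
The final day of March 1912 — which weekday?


March 1912 has 31 days
Anchor: Jan 1, 1912. With p = 1912 - 1 = 1911: (p + p//4 - p//100 + p//400) mod 7 = (1911 + 477 - 19 + 4) mod 7 = 2373 mod 7 = 0 -> Monday (Mon=0 ... Sun=6)
Days before March (Jan-Feb): 60; March 1 index = (0 + 60) mod 7 = 4 -> Friday
Last day offset: 31 - 1 = 30 days
Weekday index = (4 + 30) mod 7 = 6

Sunday, March 31


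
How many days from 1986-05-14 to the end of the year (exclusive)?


Day of year: 134 of 365
Remaining = 365 - 134

231 days


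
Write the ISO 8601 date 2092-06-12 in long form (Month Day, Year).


ISO 2092-06-12 parses as year=2092, month=06, day=12
Month 6 -> June

June 12, 2092


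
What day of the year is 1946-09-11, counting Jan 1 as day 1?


Date: September 11, 1946
Days in months 1 through 8: 243
Plus 11 days in September

Day of year: 254


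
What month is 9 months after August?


August is month 8
8 + 9 = 17; wrap: 17 - 12 = 5

May


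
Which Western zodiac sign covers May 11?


Date: May 11
Conventional tropical zodiac dates: Taurus from April 20 onward; Gemini starts May 21
May 11 falls within the Taurus range

Taurus


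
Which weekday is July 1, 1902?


Target: July 1, 1902
Anchor: Jan 1, 1902. With p = 1902 - 1 = 1901: (p + p//4 - p//100 + p//400) mod 7 = (1901 + 475 - 19 + 4) mod 7 = 2361 mod 7 = 2 -> Wednesday (Mon=0 ... Sun=6)
Days before July (Jan-Jun): 181 days
Weekday index = (2 + 181) mod 7 = 1

Tuesday


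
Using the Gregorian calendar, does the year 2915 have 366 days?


Gregorian leap year rule: divisible by 4, but not by 100, unless also by 400.
2915 is not divisible by 4 -> not a leap year

No


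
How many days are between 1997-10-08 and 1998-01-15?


From 1997-10-08 to 1998-01-15
1997-10-08: days before October = 31 + 28 + 31 + 30 + 31 + 30 + 31 + 31 + 30 = 273 (1997 is not a leap year); day of year = 273 + 8 = 281
1998-01-15: day of year = 15
Rest of 1997: 365 - 281 = 84
Total = 84 + 15 = 99

99 days


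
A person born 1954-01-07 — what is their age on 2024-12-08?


Birth: 1954-01-07
Reference: 2024-12-08
Year difference: 2024 - 1954 = 70

70 years old


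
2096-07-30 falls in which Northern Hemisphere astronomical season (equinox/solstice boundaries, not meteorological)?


Date: July 30
Astronomical Summer (approx.; exact equinox/solstice day varies by year): June 21 to September 21
July 30 falls within the Summer window

Summer


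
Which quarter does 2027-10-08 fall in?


Month: October (month 10)
Q1: Jan-Mar, Q2: Apr-Jun, Q3: Jul-Sep, Q4: Oct-Dec

Q4


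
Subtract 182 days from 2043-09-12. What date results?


Start: 2043-09-12, subtract 182 days
Back 12 days from September 12 reaches August 31, 2043 -> 170 left
August 2043 has 31 days -> back to July 31, 2043 -> 139 left
July 2043 has 31 days -> back to June 30, 2043 -> 108 left
June 2043 has 30 days -> back to May 31, 2043 -> 78 left
May 2043 has 31 days -> back to April 30, 2043 -> 47 left
April 2043 has 30 days -> back to March 31, 2043 -> 17 left
March 2043: 31 - 17 = 14 -> lands on March 14

Result: 2043-03-14


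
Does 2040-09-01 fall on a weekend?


Anchor: Jan 1, 2040. With p = 2040 - 1 = 2039: (p + p//4 - p//100 + p//400) mod 7 = (2039 + 509 - 20 + 5) mod 7 = 2533 mod 7 = 6 -> Sunday (Mon=0 ... Sun=6)
Day of year: 245; offset = 244
Weekday index = (6 + 244) mod 7 = 5 -> Saturday
Weekend days: Saturday, Sunday

Yes


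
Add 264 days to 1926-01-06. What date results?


Start: 1926-01-06, add 264 days
January 1926 has 31 days: 31 - 6 = 25 days to January 31 -> 239 left
February 1926 has 28 days -> 211 left
March 1926 has 31 days -> 180 left
April 1926 has 30 days -> 150 left
May 1926 has 31 days -> 119 left
June 1926 has 30 days -> 89 left
July 1926 has 31 days -> 58 left
August 1926 has 31 days -> 27 left
September 1926: 27 <= 30 -> lands on September 27

Result: 1926-09-27


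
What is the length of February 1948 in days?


February 1948 (leap year: yes)

29 days


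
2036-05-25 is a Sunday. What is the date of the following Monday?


Current: Sunday
Target: Monday
Days ahead: 1

Next Monday: 2036-05-26


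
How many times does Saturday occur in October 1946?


October 1946 has 31 days
Anchor: Jan 1, 1946. With p = 1946 - 1 = 1945: (p + p//4 - p//100 + p//400) mod 7 = (1945 + 486 - 19 + 4) mod 7 = 2416 mod 7 = 1 -> Tuesday (Mon=0 ... Sun=6)
Days before October (Jan-Sep): 273; October 1 index = (1 + 273) mod 7 = 1 -> Tuesday
First Saturday is October 5
Saturdays: 5, 12, 19, 26

4 Saturdays


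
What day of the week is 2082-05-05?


Date: May 5, 2082
Anchor: Jan 1, 2082. With p = 2082 - 1 = 2081: (p + p//4 - p//100 + p//400) mod 7 = (2081 + 520 - 20 + 5) mod 7 = 2586 mod 7 = 3 -> Thursday (Mon=0 ... Sun=6)
Days before May (Jan-Apr): 120; offset = 120 + 5 - 1 = 124
Weekday index = (3 + 124) mod 7 = 1

Day of the week: Tuesday


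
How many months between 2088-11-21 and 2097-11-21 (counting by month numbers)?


From November 2088 to November 2097
9 years * 12 = 108 months = 108

108 months


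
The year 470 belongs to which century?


Century = (year - 1) // 100 + 1
= (470 - 1) // 100 + 1
= 469 // 100 + 1
= 4 + 1

5th century


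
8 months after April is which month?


April is month 4
4 + 8 = 12

December


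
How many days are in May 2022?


May 2022

31 days


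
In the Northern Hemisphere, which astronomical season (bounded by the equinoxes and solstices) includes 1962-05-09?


Date: May 9
Astronomical Spring (approx.; exact equinox/solstice day varies by year): March 20 to June 20
May 9 falls within the Spring window

Spring


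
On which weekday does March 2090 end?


March 2090 has 31 days
Anchor: Jan 1, 2090. With p = 2090 - 1 = 2089: (p + p//4 - p//100 + p//400) mod 7 = (2089 + 522 - 20 + 5) mod 7 = 2596 mod 7 = 6 -> Sunday (Mon=0 ... Sun=6)
Days before March (Jan-Feb): 59; March 1 index = (6 + 59) mod 7 = 2 -> Wednesday
Last day offset: 31 - 1 = 30 days
Weekday index = (2 + 30) mod 7 = 4

Friday, March 31


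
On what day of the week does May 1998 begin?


Target: May 1, 1998
Anchor: Jan 1, 1998. With p = 1998 - 1 = 1997: (p + p//4 - p//100 + p//400) mod 7 = (1997 + 499 - 19 + 4) mod 7 = 2481 mod 7 = 3 -> Thursday (Mon=0 ... Sun=6)
Days before May (Jan-Apr): 120 days
Weekday index = (3 + 120) mod 7 = 4

Friday


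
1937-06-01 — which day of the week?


Date: June 1, 1937
Anchor: Jan 1, 1937. With p = 1937 - 1 = 1936: (p + p//4 - p//100 + p//400) mod 7 = (1936 + 484 - 19 + 4) mod 7 = 2405 mod 7 = 4 -> Friday (Mon=0 ... Sun=6)
Days before June (Jan-May): 151; offset = 151 + 1 - 1 = 151
Weekday index = (4 + 151) mod 7 = 1

Day of the week: Tuesday


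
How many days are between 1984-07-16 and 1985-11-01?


From 1984-07-16 to 1985-11-01
1984-07-16: days before July = 31 + 29 + 31 + 30 + 31 + 30 = 182 (1984 is a leap year); day of year = 182 + 16 = 198
1985-11-01: days before November = 31 + 28 + 31 + 30 + 31 + 30 + 31 + 31 + 30 + 31 = 304 (1985 is not a leap year); day of year = 304 + 1 = 305
Rest of 1984: 366 - 198 = 168
Total = 168 + 305 = 473

473 days


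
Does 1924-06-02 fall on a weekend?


Anchor: Jan 1, 1924. With p = 1924 - 1 = 1923: (p + p//4 - p//100 + p//400) mod 7 = (1923 + 480 - 19 + 4) mod 7 = 2388 mod 7 = 1 -> Tuesday (Mon=0 ... Sun=6)
Day of year: 154; offset = 153
Weekday index = (1 + 153) mod 7 = 0 -> Monday
Weekend days: Saturday, Sunday

No


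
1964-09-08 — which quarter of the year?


Month: September (month 9)
Q1: Jan-Mar, Q2: Apr-Jun, Q3: Jul-Sep, Q4: Oct-Dec

Q3


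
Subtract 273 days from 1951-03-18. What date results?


Start: 1951-03-18, subtract 273 days
Back 18 days from March 18 reaches February 28, 1951 -> 255 left
February 1951 has 28 days -> back to January 31, 1951 -> 227 left
January 1951 has 31 days -> back to December 31, 1950 -> 196 left
December 1950 has 31 days -> back to November 30, 1950 -> 165 left
November 1950 has 30 days -> back to October 31, 1950 -> 135 left
October 1950 has 31 days -> back to September 30, 1950 -> 104 left
September 1950 has 30 days -> back to August 31, 1950 -> 74 left
August 1950 has 31 days -> back to July 31, 1950 -> 43 left
July 1950 has 31 days -> back to June 30, 1950 -> 12 left
June 1950: 30 - 12 = 18 -> lands on June 18

Result: 1950-06-18


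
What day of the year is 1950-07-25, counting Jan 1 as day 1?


Date: July 25, 1950
Days in months 1 through 6: 181
Plus 25 days in July

Day of year: 206


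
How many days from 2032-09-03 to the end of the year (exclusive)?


Day of year: 247 of 366
Remaining = 366 - 247

119 days


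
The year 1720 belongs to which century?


Century = (year - 1) // 100 + 1
= (1720 - 1) // 100 + 1
= 1719 // 100 + 1
= 17 + 1

18th century


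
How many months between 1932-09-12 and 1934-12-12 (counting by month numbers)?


From September 1932 to December 1934
2 years * 12 = 24 months, plus 3 months = 27

27 months


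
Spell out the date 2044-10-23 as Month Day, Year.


ISO 2044-10-23 parses as year=2044, month=10, day=23
Month 10 -> October

October 23, 2044


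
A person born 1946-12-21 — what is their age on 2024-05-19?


Birth: 1946-12-21
Reference: 2024-05-19
Year difference: 2024 - 1946 = 78
Birthday not yet reached in 2024, subtract 1

77 years old


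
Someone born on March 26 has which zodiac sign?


Date: March 26
Conventional tropical zodiac dates: Aries from March 21 onward; Taurus starts April 20
March 26 falls within the Aries range

Aries


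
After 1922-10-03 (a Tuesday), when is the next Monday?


Current: Tuesday
Target: Monday
Days ahead: 6

Next Monday: 1922-10-09


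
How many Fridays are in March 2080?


March 2080 has 31 days
Anchor: Jan 1, 2080. With p = 2080 - 1 = 2079: (p + p//4 - p//100 + p//400) mod 7 = (2079 + 519 - 20 + 5) mod 7 = 2583 mod 7 = 0 -> Monday (Mon=0 ... Sun=6)
Days before March (Jan-Feb): 60; March 1 index = (0 + 60) mod 7 = 4 -> Friday
First Friday is March 1
Fridays: 1, 8, 15, 22, 29

5 Fridays


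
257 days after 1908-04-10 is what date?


Start: 1908-04-10, add 257 days
April 1908 has 30 days: 30 - 10 = 20 days to April 30 -> 237 left
May 1908 has 31 days -> 206 left
June 1908 has 30 days -> 176 left
July 1908 has 31 days -> 145 left
August 1908 has 31 days -> 114 left
September 1908 has 30 days -> 84 left
October 1908 has 31 days -> 53 left
November 1908 has 30 days -> 23 left
December 1908: 23 <= 31 -> lands on December 23

Result: 1908-12-23


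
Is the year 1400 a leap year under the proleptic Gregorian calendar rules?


Gregorian leap year rule: divisible by 4, but not by 100, unless also by 400.
1400 is divisible by 100 but not 400 -> not a leap year

No


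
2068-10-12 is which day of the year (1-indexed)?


Date: October 12, 2068
Days in months 1 through 9: 274
Plus 12 days in October

Day of year: 286


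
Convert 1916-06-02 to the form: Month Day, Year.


ISO 1916-06-02 parses as year=1916, month=06, day=02
Month 6 -> June

June 2, 1916


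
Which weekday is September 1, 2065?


Target: September 1, 2065
Anchor: Jan 1, 2065. With p = 2065 - 1 = 2064: (p + p//4 - p//100 + p//400) mod 7 = (2064 + 516 - 20 + 5) mod 7 = 2565 mod 7 = 3 -> Thursday (Mon=0 ... Sun=6)
Days before September (Jan-Aug): 243 days
Weekday index = (3 + 243) mod 7 = 1

Tuesday


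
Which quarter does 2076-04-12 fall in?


Month: April (month 4)
Q1: Jan-Mar, Q2: Apr-Jun, Q3: Jul-Sep, Q4: Oct-Dec

Q2


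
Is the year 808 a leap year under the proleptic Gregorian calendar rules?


Gregorian leap year rule: divisible by 4, but not by 100, unless also by 400.
808 is divisible by 4 but not 100 -> leap year

Yes


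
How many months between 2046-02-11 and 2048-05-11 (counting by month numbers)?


From February 2046 to May 2048
2 years * 12 = 24 months, plus 3 months = 27

27 months


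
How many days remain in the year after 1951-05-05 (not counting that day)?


Day of year: 125 of 365
Remaining = 365 - 125

240 days


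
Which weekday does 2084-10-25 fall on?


Date: October 25, 2084
Anchor: Jan 1, 2084. With p = 2084 - 1 = 2083: (p + p//4 - p//100 + p//400) mod 7 = (2083 + 520 - 20 + 5) mod 7 = 2588 mod 7 = 5 -> Saturday (Mon=0 ... Sun=6)
Days before October (Jan-Sep): 274; offset = 274 + 25 - 1 = 298
Weekday index = (5 + 298) mod 7 = 2

Day of the week: Wednesday


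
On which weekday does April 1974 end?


April 1974 has 30 days
Anchor: Jan 1, 1974. With p = 1974 - 1 = 1973: (p + p//4 - p//100 + p//400) mod 7 = (1973 + 493 - 19 + 4) mod 7 = 2451 mod 7 = 1 -> Tuesday (Mon=0 ... Sun=6)
Days before April (Jan-Mar): 90; April 1 index = (1 + 90) mod 7 = 0 -> Monday
Last day offset: 30 - 1 = 29 days
Weekday index = (0 + 29) mod 7 = 1

Tuesday, April 30


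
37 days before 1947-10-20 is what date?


Start: 1947-10-20, subtract 37 days
Back 20 days from October 20 reaches September 30, 1947 -> 17 left
September 1947: 30 - 17 = 13 -> lands on September 13

Result: 1947-09-13


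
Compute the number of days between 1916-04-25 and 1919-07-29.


From 1916-04-25 to 1919-07-29
1916-04-25: days before April = 31 + 29 + 31 = 91 (1916 is a leap year); day of year = 91 + 25 = 116
1919-07-29: days before July = 31 + 28 + 31 + 30 + 31 + 30 = 181 (1919 is not a leap year); day of year = 181 + 29 = 210
Rest of 1916: 366 - 116 = 250
Full years 1917 (365), 1918 (365): 730
Total = 250 + 730 + 210 = 1190

1190 days


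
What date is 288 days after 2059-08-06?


Start: 2059-08-06, add 288 days
August 2059 has 31 days: 31 - 6 = 25 days to August 31 -> 263 left
September 2059 has 30 days -> 233 left
October 2059 has 31 days -> 202 left
November 2059 has 30 days -> 172 left
December 2059 has 31 days -> 141 left
January 2060 has 31 days -> 110 left
February 2060 has 29 days -> 81 left
March 2060 has 31 days -> 50 left
April 2060 has 30 days -> 20 left
May 2060: 20 <= 31 -> lands on May 20

Result: 2060-05-20


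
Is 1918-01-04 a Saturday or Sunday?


Anchor: Jan 1, 1918. With p = 1918 - 1 = 1917: (p + p//4 - p//100 + p//400) mod 7 = (1917 + 479 - 19 + 4) mod 7 = 2381 mod 7 = 1 -> Tuesday (Mon=0 ... Sun=6)
Day of year: 4; offset = 3
Weekday index = (1 + 3) mod 7 = 4 -> Friday
Weekend days: Saturday, Sunday

No


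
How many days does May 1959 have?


May 1959

31 days


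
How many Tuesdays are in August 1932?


August 1932 has 31 days
Anchor: Jan 1, 1932. With p = 1932 - 1 = 1931: (p + p//4 - p//100 + p//400) mod 7 = (1931 + 482 - 19 + 4) mod 7 = 2398 mod 7 = 4 -> Friday (Mon=0 ... Sun=6)
Days before August (Jan-Jul): 213; August 1 index = (4 + 213) mod 7 = 0 -> Monday
First Tuesday is August 2
Tuesdays: 2, 9, 16, 23, 30

5 Tuesdays


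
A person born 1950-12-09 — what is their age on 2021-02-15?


Birth: 1950-12-09
Reference: 2021-02-15
Year difference: 2021 - 1950 = 71
Birthday not yet reached in 2021, subtract 1

70 years old


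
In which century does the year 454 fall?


Century = (year - 1) // 100 + 1
= (454 - 1) // 100 + 1
= 453 // 100 + 1
= 4 + 1

5th century


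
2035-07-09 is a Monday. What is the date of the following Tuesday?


Current: Monday
Target: Tuesday
Days ahead: 1

Next Tuesday: 2035-07-10


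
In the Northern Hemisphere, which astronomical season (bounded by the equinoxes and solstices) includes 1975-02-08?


Date: February 8
Astronomical Winter (approx.; exact equinox/solstice day varies by year): December 21 to March 19
February 8 falls within the Winter window

Winter


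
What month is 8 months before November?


November is month 11
11 - 8 = 3

March


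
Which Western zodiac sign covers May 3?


Date: May 3
Conventional tropical zodiac dates: Taurus from April 20 onward; Gemini starts May 21
May 3 falls within the Taurus range

Taurus


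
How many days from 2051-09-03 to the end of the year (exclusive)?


Day of year: 246 of 365
Remaining = 365 - 246

119 days


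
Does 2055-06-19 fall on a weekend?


Anchor: Jan 1, 2055. With p = 2055 - 1 = 2054: (p + p//4 - p//100 + p//400) mod 7 = (2054 + 513 - 20 + 5) mod 7 = 2552 mod 7 = 4 -> Friday (Mon=0 ... Sun=6)
Day of year: 170; offset = 169
Weekday index = (4 + 169) mod 7 = 5 -> Saturday
Weekend days: Saturday, Sunday

Yes


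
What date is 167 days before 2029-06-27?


Start: 2029-06-27, subtract 167 days
Back 27 days from June 27 reaches May 31, 2029 -> 140 left
May 2029 has 31 days -> back to April 30, 2029 -> 109 left
April 2029 has 30 days -> back to March 31, 2029 -> 79 left
March 2029 has 31 days -> back to February 28, 2029 -> 48 left
February 2029 has 28 days -> back to January 31, 2029 -> 20 left
January 2029: 31 - 20 = 11 -> lands on January 11

Result: 2029-01-11


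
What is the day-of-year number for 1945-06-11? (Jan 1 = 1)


Date: June 11, 1945
Days in months 1 through 5: 151
Plus 11 days in June

Day of year: 162


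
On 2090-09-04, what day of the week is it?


Date: September 4, 2090
Anchor: Jan 1, 2090. With p = 2090 - 1 = 2089: (p + p//4 - p//100 + p//400) mod 7 = (2089 + 522 - 20 + 5) mod 7 = 2596 mod 7 = 6 -> Sunday (Mon=0 ... Sun=6)
Days before September (Jan-Aug): 243; offset = 243 + 4 - 1 = 246
Weekday index = (6 + 246) mod 7 = 0

Day of the week: Monday


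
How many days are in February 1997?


February 1997 (leap year: no)

28 days


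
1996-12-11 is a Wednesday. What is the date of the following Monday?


Current: Wednesday
Target: Monday
Days ahead: 5

Next Monday: 1996-12-16


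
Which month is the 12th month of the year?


Month 12 of 12

December


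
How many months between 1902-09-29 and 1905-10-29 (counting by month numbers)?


From September 1902 to October 1905
3 years * 12 = 36 months, plus 1 month = 37

37 months


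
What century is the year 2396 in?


Century = (year - 1) // 100 + 1
= (2396 - 1) // 100 + 1
= 2395 // 100 + 1
= 23 + 1

24th century


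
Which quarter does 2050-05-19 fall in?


Month: May (month 5)
Q1: Jan-Mar, Q2: Apr-Jun, Q3: Jul-Sep, Q4: Oct-Dec

Q2


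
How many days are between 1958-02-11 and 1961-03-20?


From 1958-02-11 to 1961-03-20
1958-02-11: days before February = 31; day of year = 31 + 11 = 42
1961-03-20: days before March = 31 + 28 = 59 (1961 is not a leap year); day of year = 59 + 20 = 79
Rest of 1958: 365 - 42 = 323
Full years 1959 (365), 1960 (366): 731
Total = 323 + 731 + 79 = 1133

1133 days


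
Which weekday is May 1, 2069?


Target: May 1, 2069
Anchor: Jan 1, 2069. With p = 2069 - 1 = 2068: (p + p//4 - p//100 + p//400) mod 7 = (2068 + 517 - 20 + 5) mod 7 = 2570 mod 7 = 1 -> Tuesday (Mon=0 ... Sun=6)
Days before May (Jan-Apr): 120 days
Weekday index = (1 + 120) mod 7 = 2

Wednesday


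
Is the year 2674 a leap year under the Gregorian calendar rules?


Gregorian leap year rule: divisible by 4, but not by 100, unless also by 400.
2674 is not divisible by 4 -> not a leap year

No


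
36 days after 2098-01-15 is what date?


Start: 2098-01-15, add 36 days
January 2098 has 31 days: 31 - 15 = 16 days to January 31 -> 20 left
February 2098: 20 <= 28 -> lands on February 20

Result: 2098-02-20


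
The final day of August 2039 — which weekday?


August 2039 has 31 days
Anchor: Jan 1, 2039. With p = 2039 - 1 = 2038: (p + p//4 - p//100 + p//400) mod 7 = (2038 + 509 - 20 + 5) mod 7 = 2532 mod 7 = 5 -> Saturday (Mon=0 ... Sun=6)
Days before August (Jan-Jul): 212; August 1 index = (5 + 212) mod 7 = 0 -> Monday
Last day offset: 31 - 1 = 30 days
Weekday index = (0 + 30) mod 7 = 2

Wednesday, August 31


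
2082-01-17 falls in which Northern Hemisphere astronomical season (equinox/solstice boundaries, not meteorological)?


Date: January 17
Astronomical Winter (approx.; exact equinox/solstice day varies by year): December 21 to March 19
January 17 falls within the Winter window

Winter


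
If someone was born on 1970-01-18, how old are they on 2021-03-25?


Birth: 1970-01-18
Reference: 2021-03-25
Year difference: 2021 - 1970 = 51

51 years old


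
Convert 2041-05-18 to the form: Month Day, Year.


ISO 2041-05-18 parses as year=2041, month=05, day=18
Month 5 -> May

May 18, 2041


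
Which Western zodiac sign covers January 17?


Date: January 17
Conventional tropical zodiac dates: Capricorn from December 22 onward; Aquarius starts January 20
January 17 falls within the Capricorn range

Capricorn


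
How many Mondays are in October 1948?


October 1948 has 31 days
Anchor: Jan 1, 1948. With p = 1948 - 1 = 1947: (p + p//4 - p//100 + p//400) mod 7 = (1947 + 486 - 19 + 4) mod 7 = 2418 mod 7 = 3 -> Thursday (Mon=0 ... Sun=6)
Days before October (Jan-Sep): 274; October 1 index = (3 + 274) mod 7 = 4 -> Friday
First Monday is October 4
Mondays: 4, 11, 18, 25

4 Mondays
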